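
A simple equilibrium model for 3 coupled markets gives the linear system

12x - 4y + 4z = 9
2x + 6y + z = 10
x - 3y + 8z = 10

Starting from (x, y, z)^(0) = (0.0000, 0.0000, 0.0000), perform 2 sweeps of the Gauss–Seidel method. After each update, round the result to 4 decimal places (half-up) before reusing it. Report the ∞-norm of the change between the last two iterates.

Iteration 1:
  x = (9 - (-4)·0.0000 - (4)·0.0000) / (12) = 0.7500
  y = (10 - (2)·0.7500 - (1)·0.0000) / (6) = 1.4167
  z = (10 - (1)·0.7500 - (-3)·1.4167) / (8) = 1.6875
Iteration 2:
  x = (9 - (-4)·1.4167 - (4)·1.6875) / (12) = 0.6597
  y = (10 - (2)·0.6597 - (1)·1.6875) / (6) = 1.1655
  z = (10 - (1)·0.6597 - (-3)·1.1655) / (8) = 1.6046
Change: (-0.0903, -0.2512, -0.0829) → max |·| = 0.2512

0.2512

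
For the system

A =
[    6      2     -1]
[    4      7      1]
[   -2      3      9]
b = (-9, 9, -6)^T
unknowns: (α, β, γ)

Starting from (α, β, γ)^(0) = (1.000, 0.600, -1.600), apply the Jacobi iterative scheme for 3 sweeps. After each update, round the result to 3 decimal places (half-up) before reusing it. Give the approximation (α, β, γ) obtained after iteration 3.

(-2.570, 2.587, -1.928)

Iteration 1:
  α = (-9 - (2)·0.600 - (-1)·-1.600) / (6) = -1.967
  β = (9 - (4)·1.000 - (1)·-1.600) / (7) = 0.943
  γ = (-6 - (-2)·1.000 - (3)·0.600) / (9) = -0.644
Iteration 2:
  α = (-9 - (2)·0.943 - (-1)·-0.644) / (6) = -1.922
  β = (9 - (4)·-1.967 - (1)·-0.644) / (7) = 2.502
  γ = (-6 - (-2)·-1.967 - (3)·0.943) / (9) = -1.418
Iteration 3:
  α = (-9 - (2)·2.502 - (-1)·-1.418) / (6) = -2.570
  β = (9 - (4)·-1.922 - (1)·-1.418) / (7) = 2.587
  γ = (-6 - (-2)·-1.922 - (3)·2.502) / (9) = -1.928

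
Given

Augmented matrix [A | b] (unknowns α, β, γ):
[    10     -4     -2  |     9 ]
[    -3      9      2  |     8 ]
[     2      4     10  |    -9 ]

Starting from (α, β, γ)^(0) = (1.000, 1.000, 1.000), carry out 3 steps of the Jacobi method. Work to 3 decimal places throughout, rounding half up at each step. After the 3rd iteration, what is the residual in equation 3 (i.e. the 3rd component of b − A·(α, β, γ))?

0.040

Iteration 1:
  α = (9 - (-4)·1.000 - (-2)·1.000) / (10) = 1.500
  β = (8 - (-3)·1.000 - (2)·1.000) / (9) = 1.000
  γ = (-9 - (2)·1.000 - (4)·1.000) / (10) = -1.500
Iteration 2:
  α = (9 - (-4)·1.000 - (-2)·-1.500) / (10) = 1.000
  β = (8 - (-3)·1.500 - (2)·-1.500) / (9) = 1.722
  γ = (-9 - (2)·1.500 - (4)·1.000) / (10) = -1.600
Iteration 3:
  α = (9 - (-4)·1.722 - (-2)·-1.600) / (10) = 1.269
  β = (8 - (-3)·1.000 - (2)·-1.600) / (9) = 1.578
  γ = (-9 - (2)·1.000 - (4)·1.722) / (10) = -1.789
Residual b − A·x = (-0.956, 1.183, 0.040)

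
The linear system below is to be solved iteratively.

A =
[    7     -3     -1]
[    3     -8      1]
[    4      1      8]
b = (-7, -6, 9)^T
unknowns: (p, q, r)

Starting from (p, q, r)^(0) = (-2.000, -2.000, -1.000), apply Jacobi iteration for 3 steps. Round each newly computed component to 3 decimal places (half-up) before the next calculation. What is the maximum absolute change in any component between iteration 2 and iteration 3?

0.696

Iteration 1:
  p = (-7 - (-3)·-2.000 - (-1)·-1.000) / (7) = -2.000
  q = (-6 - (3)·-2.000 - (1)·-1.000) / (-8) = -0.125
  r = (9 - (4)·-2.000 - (1)·-2.000) / (8) = 2.375
Iteration 2:
  p = (-7 - (-3)·-0.125 - (-1)·2.375) / (7) = -0.714
  q = (-6 - (3)·-2.000 - (1)·2.375) / (-8) = 0.297
  r = (9 - (4)·-2.000 - (1)·-0.125) / (8) = 2.141
Iteration 3:
  p = (-7 - (-3)·0.297 - (-1)·2.141) / (7) = -0.567
  q = (-6 - (3)·-0.714 - (1)·2.141) / (-8) = 0.750
  r = (9 - (4)·-0.714 - (1)·0.297) / (8) = 1.445
Change: (0.147, 0.453, -0.696) → max |·| = 0.696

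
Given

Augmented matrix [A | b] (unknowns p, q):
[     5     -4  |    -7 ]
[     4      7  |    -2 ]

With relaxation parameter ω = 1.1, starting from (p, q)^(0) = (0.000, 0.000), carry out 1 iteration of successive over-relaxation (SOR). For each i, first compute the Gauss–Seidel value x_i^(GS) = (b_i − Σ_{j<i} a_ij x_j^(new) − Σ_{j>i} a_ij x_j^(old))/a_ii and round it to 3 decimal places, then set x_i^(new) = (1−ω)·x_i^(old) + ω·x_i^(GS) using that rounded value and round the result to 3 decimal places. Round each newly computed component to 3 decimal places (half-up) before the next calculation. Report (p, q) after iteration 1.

Iteration 1:
  p: GS value = (-7 - (-4)·0.000) / (5) = -1.400;  p ← (1−ω)·0.000 + ω·-1.400 = -1.540
  q: GS value = (-2 - (4)·-1.540) / (7) = 0.594;  q ← (1−ω)·0.000 + ω·0.594 = 0.653

(-1.540, 0.653)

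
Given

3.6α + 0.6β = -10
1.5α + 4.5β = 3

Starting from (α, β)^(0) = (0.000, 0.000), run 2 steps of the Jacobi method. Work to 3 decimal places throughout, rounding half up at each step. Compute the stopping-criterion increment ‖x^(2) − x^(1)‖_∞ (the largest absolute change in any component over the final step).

0.926

Iteration 1:
  α = (-10 - (0.6)·0.000) / (3.6) = -2.778
  β = (3 - (1.5)·0.000) / (4.5) = 0.667
Iteration 2:
  α = (-10 - (0.6)·0.667) / (3.6) = -2.889
  β = (3 - (1.5)·-2.778) / (4.5) = 1.593
Change: (-0.111, 0.926) → max |·| = 0.926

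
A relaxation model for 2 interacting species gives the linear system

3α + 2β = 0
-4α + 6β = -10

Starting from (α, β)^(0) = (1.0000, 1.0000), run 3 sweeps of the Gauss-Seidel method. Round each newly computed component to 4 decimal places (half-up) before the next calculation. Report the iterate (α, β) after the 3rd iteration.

Iteration 1:
  α = (0 - (2)·1.0000) / (3) = -0.6667
  β = (-10 - (-4)·-0.6667) / (6) = -2.1111
Iteration 2:
  α = (0 - (2)·-2.1111) / (3) = 1.4074
  β = (-10 - (-4)·1.4074) / (6) = -0.7284
Iteration 3:
  α = (0 - (2)·-0.7284) / (3) = 0.4856
  β = (-10 - (-4)·0.4856) / (6) = -1.3429

(0.4856, -1.3429)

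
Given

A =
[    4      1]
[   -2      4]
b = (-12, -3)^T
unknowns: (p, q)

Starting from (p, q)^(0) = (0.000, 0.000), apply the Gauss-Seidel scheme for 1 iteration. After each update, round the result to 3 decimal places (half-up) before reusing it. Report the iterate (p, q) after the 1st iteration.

Iteration 1:
  p = (-12 - (1)·0.000) / (4) = -3.000
  q = (-3 - (-2)·-3.000) / (4) = -2.250

(-3.000, -2.250)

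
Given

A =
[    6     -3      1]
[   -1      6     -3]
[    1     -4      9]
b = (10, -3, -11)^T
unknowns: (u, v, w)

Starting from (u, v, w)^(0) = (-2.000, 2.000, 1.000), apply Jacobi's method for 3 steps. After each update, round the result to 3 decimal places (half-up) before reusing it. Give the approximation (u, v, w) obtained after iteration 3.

(1.872, -1.071, -1.453)

Iteration 1:
  u = (10 - (-3)·2.000 - (1)·1.000) / (6) = 2.500
  v = (-3 - (-1)·-2.000 - (-3)·1.000) / (6) = -0.333
  w = (-11 - (1)·-2.000 - (-4)·2.000) / (9) = -0.111
Iteration 2:
  u = (10 - (-3)·-0.333 - (1)·-0.111) / (6) = 1.519
  v = (-3 - (-1)·2.500 - (-3)·-0.111) / (6) = -0.139
  w = (-11 - (1)·2.500 - (-4)·-0.333) / (9) = -1.648
Iteration 3:
  u = (10 - (-3)·-0.139 - (1)·-1.648) / (6) = 1.872
  v = (-3 - (-1)·1.519 - (-3)·-1.648) / (6) = -1.071
  w = (-11 - (1)·1.519 - (-4)·-0.139) / (9) = -1.453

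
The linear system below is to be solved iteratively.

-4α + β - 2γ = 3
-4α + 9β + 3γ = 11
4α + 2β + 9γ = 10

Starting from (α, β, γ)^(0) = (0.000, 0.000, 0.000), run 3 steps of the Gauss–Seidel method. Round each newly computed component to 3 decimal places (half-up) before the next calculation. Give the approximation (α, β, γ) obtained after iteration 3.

Iteration 1:
  α = (3 - (1)·0.000 - (-2)·0.000) / (-4) = -0.750
  β = (11 - (-4)·-0.750 - (3)·0.000) / (9) = 0.889
  γ = (10 - (4)·-0.750 - (2)·0.889) / (9) = 1.247
Iteration 2:
  α = (3 - (1)·0.889 - (-2)·1.247) / (-4) = -1.151
  β = (11 - (-4)·-1.151 - (3)·1.247) / (9) = 0.295
  γ = (10 - (4)·-1.151 - (2)·0.295) / (9) = 1.557
Iteration 3:
  α = (3 - (1)·0.295 - (-2)·1.557) / (-4) = -1.455
  β = (11 - (-4)·-1.455 - (3)·1.557) / (9) = 0.057
  γ = (10 - (4)·-1.455 - (2)·0.057) / (9) = 1.745

(-1.455, 0.057, 1.745)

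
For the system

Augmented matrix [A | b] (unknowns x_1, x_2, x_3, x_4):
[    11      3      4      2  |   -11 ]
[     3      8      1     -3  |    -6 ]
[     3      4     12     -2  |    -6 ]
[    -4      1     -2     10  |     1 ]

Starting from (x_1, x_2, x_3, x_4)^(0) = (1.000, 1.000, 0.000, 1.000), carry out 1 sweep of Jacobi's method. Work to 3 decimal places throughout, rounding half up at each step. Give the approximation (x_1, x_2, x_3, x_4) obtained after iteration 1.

Iteration 1:
  x_1 = (-11 - (3)·1.000 - (4)·0.000 - (2)·1.000) / (11) = -1.455
  x_2 = (-6 - (3)·1.000 - (1)·0.000 - (-3)·1.000) / (8) = -0.750
  x_3 = (-6 - (3)·1.000 - (4)·1.000 - (-2)·1.000) / (12) = -0.917
  x_4 = (1 - (-4)·1.000 - (1)·1.000 - (-2)·0.000) / (10) = 0.400

(-1.455, -0.750, -0.917, 0.400)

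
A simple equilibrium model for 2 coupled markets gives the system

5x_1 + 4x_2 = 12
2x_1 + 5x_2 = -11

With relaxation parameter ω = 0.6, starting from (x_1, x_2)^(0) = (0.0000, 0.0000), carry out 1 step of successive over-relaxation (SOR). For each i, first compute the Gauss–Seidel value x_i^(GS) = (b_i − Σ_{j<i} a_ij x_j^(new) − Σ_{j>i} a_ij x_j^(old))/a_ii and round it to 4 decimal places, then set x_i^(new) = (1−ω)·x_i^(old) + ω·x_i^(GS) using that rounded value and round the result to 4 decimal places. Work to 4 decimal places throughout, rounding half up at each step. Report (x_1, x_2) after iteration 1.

(1.4400, -1.6656)

Iteration 1:
  x_1: GS value = (12 - (4)·0.0000) / (5) = 2.4000;  x_1 ← (1−ω)·0.0000 + ω·2.4000 = 1.4400
  x_2: GS value = (-11 - (2)·1.4400) / (5) = -2.7760;  x_2 ← (1−ω)·0.0000 + ω·-2.7760 = -1.6656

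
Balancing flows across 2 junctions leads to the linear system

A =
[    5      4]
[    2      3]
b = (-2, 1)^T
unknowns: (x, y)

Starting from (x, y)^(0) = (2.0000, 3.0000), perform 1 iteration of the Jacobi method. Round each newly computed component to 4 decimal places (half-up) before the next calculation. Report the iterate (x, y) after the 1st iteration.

Iteration 1:
  x = (-2 - (4)·3.0000) / (5) = -2.8000
  y = (1 - (2)·2.0000) / (3) = -1.0000

(-2.8000, -1.0000)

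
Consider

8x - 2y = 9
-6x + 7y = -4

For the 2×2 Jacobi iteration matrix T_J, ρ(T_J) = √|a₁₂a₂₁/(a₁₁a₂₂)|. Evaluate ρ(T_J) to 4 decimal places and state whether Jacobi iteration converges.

a₁₂a₂₁/(a₁₁a₂₂) = (-2)·(-6) / ((8)·(7)) = 0.214286
ρ = √|0.214286| = √0.214286 = 0.4629
ρ < 1, so Jacobi converges

0.4629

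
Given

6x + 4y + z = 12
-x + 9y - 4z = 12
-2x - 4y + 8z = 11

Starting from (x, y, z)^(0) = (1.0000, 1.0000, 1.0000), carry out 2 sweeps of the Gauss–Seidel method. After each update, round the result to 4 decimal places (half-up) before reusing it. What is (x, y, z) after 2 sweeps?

(0.2917, 2.5304, 2.7131)

Iteration 1:
  x = (12 - (4)·1.0000 - (1)·1.0000) / (6) = 1.1667
  y = (12 - (-1)·1.1667 - (-4)·1.0000) / (9) = 1.9074
  z = (11 - (-2)·1.1667 - (-4)·1.9074) / (8) = 2.6204
Iteration 2:
  x = (12 - (4)·1.9074 - (1)·2.6204) / (6) = 0.2917
  y = (12 - (-1)·0.2917 - (-4)·2.6204) / (9) = 2.5304
  z = (11 - (-2)·0.2917 - (-4)·2.5304) / (8) = 2.7131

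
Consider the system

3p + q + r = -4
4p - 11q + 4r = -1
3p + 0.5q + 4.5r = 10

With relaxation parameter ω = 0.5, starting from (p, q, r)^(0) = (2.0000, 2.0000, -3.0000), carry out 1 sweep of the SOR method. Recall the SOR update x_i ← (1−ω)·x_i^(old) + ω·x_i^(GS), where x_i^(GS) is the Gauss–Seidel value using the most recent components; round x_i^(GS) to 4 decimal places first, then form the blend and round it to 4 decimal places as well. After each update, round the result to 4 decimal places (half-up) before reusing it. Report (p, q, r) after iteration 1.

Iteration 1:
  p: GS value = (-4 - (1)·2.0000 - (1)·-3.0000) / (3) = -1.0000;  p ← (1−ω)·2.0000 + ω·-1.0000 = 0.5000
  q: GS value = (-1 - (4)·0.5000 - (4)·-3.0000) / (-11) = -0.8182;  q ← (1−ω)·2.0000 + ω·-0.8182 = 0.5909
  r: GS value = (10 - (3)·0.5000 - (0.5)·0.5909) / (4.5) = 1.8232;  r ← (1−ω)·-3.0000 + ω·1.8232 = -0.5884

(0.5000, 0.5909, -0.5884)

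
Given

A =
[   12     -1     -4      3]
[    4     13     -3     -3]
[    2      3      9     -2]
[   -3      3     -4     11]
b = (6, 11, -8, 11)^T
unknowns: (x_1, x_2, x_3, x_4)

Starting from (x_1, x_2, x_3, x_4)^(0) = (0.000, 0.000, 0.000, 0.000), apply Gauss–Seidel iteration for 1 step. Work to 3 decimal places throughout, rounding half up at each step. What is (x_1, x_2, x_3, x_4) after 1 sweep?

(0.500, 0.692, -1.231, 0.500)

Iteration 1:
  x_1 = (6 - (-1)·0.000 - (-4)·0.000 - (3)·0.000) / (12) = 0.500
  x_2 = (11 - (4)·0.500 - (-3)·0.000 - (-3)·0.000) / (13) = 0.692
  x_3 = (-8 - (2)·0.500 - (3)·0.692 - (-2)·0.000) / (9) = -1.231
  x_4 = (11 - (-3)·0.500 - (3)·0.692 - (-4)·-1.231) / (11) = 0.500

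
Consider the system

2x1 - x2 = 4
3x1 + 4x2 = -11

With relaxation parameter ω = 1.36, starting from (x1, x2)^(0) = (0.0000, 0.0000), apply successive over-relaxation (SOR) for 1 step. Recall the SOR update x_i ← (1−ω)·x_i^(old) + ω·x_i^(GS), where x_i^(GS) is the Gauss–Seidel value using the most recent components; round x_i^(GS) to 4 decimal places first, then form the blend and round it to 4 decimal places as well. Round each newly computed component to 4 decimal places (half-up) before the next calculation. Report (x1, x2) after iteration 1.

(2.7200, -6.5144)

Iteration 1:
  x1: GS value = (4 - (-1)·0.0000) / (2) = 2.0000;  x1 ← (1−ω)·0.0000 + ω·2.0000 = 2.7200
  x2: GS value = (-11 - (3)·2.7200) / (4) = -4.7900;  x2 ← (1−ω)·0.0000 + ω·-4.7900 = -6.5144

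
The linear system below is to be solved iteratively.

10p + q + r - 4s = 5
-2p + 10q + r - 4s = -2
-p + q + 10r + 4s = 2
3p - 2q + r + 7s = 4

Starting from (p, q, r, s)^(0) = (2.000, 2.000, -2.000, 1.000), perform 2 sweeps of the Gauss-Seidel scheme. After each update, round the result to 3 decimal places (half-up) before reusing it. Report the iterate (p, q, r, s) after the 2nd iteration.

(0.609, 0.089, 0.102, 0.321)

Iteration 1:
  p = (5 - (1)·2.000 - (1)·-2.000 - (-4)·1.000) / (10) = 0.900
  q = (-2 - (-2)·0.900 - (1)·-2.000 - (-4)·1.000) / (10) = 0.580
  r = (2 - (-1)·0.900 - (1)·0.580 - (4)·1.000) / (10) = -0.168
  s = (4 - (3)·0.900 - (-2)·0.580 - (1)·-0.168) / (7) = 0.375
Iteration 2:
  p = (5 - (1)·0.580 - (1)·-0.168 - (-4)·0.375) / (10) = 0.609
  q = (-2 - (-2)·0.609 - (1)·-0.168 - (-4)·0.375) / (10) = 0.089
  r = (2 - (-1)·0.609 - (1)·0.089 - (4)·0.375) / (10) = 0.102
  s = (4 - (3)·0.609 - (-2)·0.089 - (1)·0.102) / (7) = 0.321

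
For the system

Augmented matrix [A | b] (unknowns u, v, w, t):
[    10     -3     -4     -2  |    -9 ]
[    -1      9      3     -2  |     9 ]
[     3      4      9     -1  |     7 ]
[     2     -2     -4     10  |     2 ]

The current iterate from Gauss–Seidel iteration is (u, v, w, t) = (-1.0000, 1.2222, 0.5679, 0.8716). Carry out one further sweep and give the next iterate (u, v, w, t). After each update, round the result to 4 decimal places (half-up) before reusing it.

One sweep:
  u = (-9 - (-3)·1.2222 - (-4)·0.5679 - (-2)·0.8716) / (10) = -0.1319
  v = (9 - (-1)·-0.1319 - (3)·0.5679 - (-2)·0.8716) / (9) = 0.9897
  w = (7 - (3)·-0.1319 - (4)·0.9897 - (-1)·0.8716) / (9) = 0.4787
  t = (2 - (2)·-0.1319 - (-2)·0.9897 - (-4)·0.4787) / (10) = 0.6158

(-0.1319, 0.9897, 0.4787, 0.6158)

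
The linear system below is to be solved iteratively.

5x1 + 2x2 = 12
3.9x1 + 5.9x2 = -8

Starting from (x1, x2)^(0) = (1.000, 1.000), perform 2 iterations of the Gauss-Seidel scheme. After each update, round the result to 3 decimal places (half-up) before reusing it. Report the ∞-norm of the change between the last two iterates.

Iteration 1:
  x1 = (12 - (2)·1.000) / (5) = 2.000
  x2 = (-8 - (3.9)·2.000) / (5.9) = -2.678
Iteration 2:
  x1 = (12 - (2)·-2.678) / (5) = 3.471
  x2 = (-8 - (3.9)·3.471) / (5.9) = -3.650
Change: (1.471, -0.972) → max |·| = 1.471

1.471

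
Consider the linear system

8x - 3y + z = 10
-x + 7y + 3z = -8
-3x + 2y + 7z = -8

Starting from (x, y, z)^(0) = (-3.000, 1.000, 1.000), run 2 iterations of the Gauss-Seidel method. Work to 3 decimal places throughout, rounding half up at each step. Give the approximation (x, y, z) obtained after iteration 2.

(0.755, -0.987, -0.537)

Iteration 1:
  x = (10 - (-3)·1.000 - (1)·1.000) / (8) = 1.500
  y = (-8 - (-1)·1.500 - (3)·1.000) / (7) = -1.357
  z = (-8 - (-3)·1.500 - (2)·-1.357) / (7) = -0.112
Iteration 2:
  x = (10 - (-3)·-1.357 - (1)·-0.112) / (8) = 0.755
  y = (-8 - (-1)·0.755 - (3)·-0.112) / (7) = -0.987
  z = (-8 - (-3)·0.755 - (2)·-0.987) / (7) = -0.537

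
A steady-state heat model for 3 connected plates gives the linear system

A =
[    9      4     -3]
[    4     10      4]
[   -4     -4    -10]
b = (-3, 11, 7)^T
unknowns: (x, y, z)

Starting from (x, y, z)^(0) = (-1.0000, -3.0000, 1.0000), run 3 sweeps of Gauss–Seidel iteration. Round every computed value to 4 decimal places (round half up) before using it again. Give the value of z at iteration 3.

-0.9430

Iteration 1:
  x = (-3 - (4)·-3.0000 - (-3)·1.0000) / (9) = 1.3333
  y = (11 - (4)·1.3333 - (4)·1.0000) / (10) = 0.1667
  z = (7 - (-4)·1.3333 - (-4)·0.1667) / (-10) = -1.3000
Iteration 2:
  x = (-3 - (4)·0.1667 - (-3)·-1.3000) / (9) = -0.8408
  y = (11 - (4)·-0.8408 - (4)·-1.3000) / (10) = 1.9563
  z = (7 - (-4)·-0.8408 - (-4)·1.9563) / (-10) = -1.1462
Iteration 3:
  x = (-3 - (4)·1.9563 - (-3)·-1.1462) / (9) = -1.5849
  y = (11 - (4)·-1.5849 - (4)·-1.1462) / (10) = 2.1924
  z = (7 - (-4)·-1.5849 - (-4)·2.1924) / (-10) = -0.9430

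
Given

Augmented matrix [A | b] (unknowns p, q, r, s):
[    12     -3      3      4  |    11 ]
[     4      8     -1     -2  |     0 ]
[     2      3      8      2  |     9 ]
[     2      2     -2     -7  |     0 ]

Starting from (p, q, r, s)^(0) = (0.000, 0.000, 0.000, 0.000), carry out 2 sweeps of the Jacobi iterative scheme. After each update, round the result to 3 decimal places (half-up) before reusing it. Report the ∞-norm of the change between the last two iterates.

Iteration 1:
  p = (11 - (-3)·0.000 - (3)·0.000 - (4)·0.000) / (12) = 0.917
  q = (0 - (4)·0.000 - (-1)·0.000 - (-2)·0.000) / (8) = 0.000
  r = (9 - (2)·0.000 - (3)·0.000 - (2)·0.000) / (8) = 1.125
  s = (0 - (2)·0.000 - (2)·0.000 - (-2)·0.000) / (-7) = 0.000
Iteration 2:
  p = (11 - (-3)·0.000 - (3)·1.125 - (4)·0.000) / (12) = 0.635
  q = (0 - (4)·0.917 - (-1)·1.125 - (-2)·0.000) / (8) = -0.318
  r = (9 - (2)·0.917 - (3)·0.000 - (2)·0.000) / (8) = 0.896
  s = (0 - (2)·0.917 - (2)·0.000 - (-2)·1.125) / (-7) = -0.059
Change: (-0.282, -0.318, -0.229, -0.059) → max |·| = 0.318

0.318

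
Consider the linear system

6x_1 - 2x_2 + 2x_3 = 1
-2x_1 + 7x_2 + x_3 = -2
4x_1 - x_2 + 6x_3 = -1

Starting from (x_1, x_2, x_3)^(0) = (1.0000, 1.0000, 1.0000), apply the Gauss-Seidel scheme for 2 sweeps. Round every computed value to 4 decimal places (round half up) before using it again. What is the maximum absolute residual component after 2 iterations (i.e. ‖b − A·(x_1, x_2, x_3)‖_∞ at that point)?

Iteration 1:
  x_1 = (1 - (-2)·1.0000 - (2)·1.0000) / (6) = 0.1667
  x_2 = (-2 - (-2)·0.1667 - (1)·1.0000) / (7) = -0.3809
  x_3 = (-1 - (4)·0.1667 - (-1)·-0.3809) / (6) = -0.3413
Iteration 2:
  x_1 = (1 - (-2)·-0.3809 - (2)·-0.3413) / (6) = 0.1535
  x_2 = (-2 - (-2)·0.1535 - (1)·-0.3413) / (7) = -0.1931
  x_3 = (-1 - (4)·0.1535 - (-1)·-0.1931) / (6) = -0.3012
Residual b − A·x = (0.2952, -0.0401, 0.0001); ∞-norm = 0.2952

0.2952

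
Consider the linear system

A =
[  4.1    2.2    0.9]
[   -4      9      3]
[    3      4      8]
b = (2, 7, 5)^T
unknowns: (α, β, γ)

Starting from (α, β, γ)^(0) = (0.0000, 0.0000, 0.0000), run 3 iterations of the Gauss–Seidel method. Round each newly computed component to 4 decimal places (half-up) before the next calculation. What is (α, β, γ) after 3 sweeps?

(0.0144, 0.7018, 0.2687)

Iteration 1:
  α = (2 - (2.2)·0.0000 - (0.9)·0.0000) / (4.1) = 0.4878
  β = (7 - (-4)·0.4878 - (3)·0.0000) / (9) = 0.9946
  γ = (5 - (3)·0.4878 - (4)·0.9946) / (8) = -0.0552
Iteration 2:
  α = (2 - (2.2)·0.9946 - (0.9)·-0.0552) / (4.1) = -0.0338
  β = (7 - (-4)·-0.0338 - (3)·-0.0552) / (9) = 0.7812
  γ = (5 - (3)·-0.0338 - (4)·0.7812) / (8) = 0.2471
Iteration 3:
  α = (2 - (2.2)·0.7812 - (0.9)·0.2471) / (4.1) = 0.0144
  β = (7 - (-4)·0.0144 - (3)·0.2471) / (9) = 0.7018
  γ = (5 - (3)·0.0144 - (4)·0.7018) / (8) = 0.2687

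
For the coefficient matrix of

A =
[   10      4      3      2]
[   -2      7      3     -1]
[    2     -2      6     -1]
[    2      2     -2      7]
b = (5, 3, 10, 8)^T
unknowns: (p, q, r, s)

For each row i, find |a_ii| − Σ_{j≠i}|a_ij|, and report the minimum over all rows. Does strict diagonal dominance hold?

1

row 1: |10| − (4+3+2) = 1
row 2: |7| − (2+3+1) = 1
row 3: |6| − (2+2+1) = 1
row 4: |7| − (2+2+2) = 1
minimum over rows = 1 → strictly diagonally dominant (convergence guaranteed)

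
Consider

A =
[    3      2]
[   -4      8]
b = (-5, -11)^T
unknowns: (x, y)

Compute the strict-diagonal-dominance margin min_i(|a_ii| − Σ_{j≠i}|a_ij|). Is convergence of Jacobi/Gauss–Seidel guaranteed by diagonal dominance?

1

row 1: |3| − (2) = 1
row 2: |8| − (4) = 4
minimum over rows = 1 → strictly diagonally dominant (convergence guaranteed)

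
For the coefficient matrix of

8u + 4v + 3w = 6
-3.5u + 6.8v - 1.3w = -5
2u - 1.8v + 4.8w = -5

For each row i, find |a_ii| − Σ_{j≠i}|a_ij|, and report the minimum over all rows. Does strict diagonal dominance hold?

1

row 1: |8| − (4+3) = 1
row 2: |6.8| − (3.5+1.3) = 2
row 3: |4.8| − (2+1.8) = 1
minimum over rows = 1 → strictly diagonally dominant (convergence guaranteed)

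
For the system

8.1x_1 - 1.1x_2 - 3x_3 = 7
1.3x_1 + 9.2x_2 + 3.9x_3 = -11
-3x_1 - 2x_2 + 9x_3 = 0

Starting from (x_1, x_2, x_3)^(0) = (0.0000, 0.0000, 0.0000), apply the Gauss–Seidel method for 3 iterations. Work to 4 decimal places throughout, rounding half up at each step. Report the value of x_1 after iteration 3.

0.6672

Iteration 1:
  x_1 = (7 - (-1.1)·0.0000 - (-3)·0.0000) / (8.1) = 0.8642
  x_2 = (-11 - (1.3)·0.8642 - (3.9)·0.0000) / (9.2) = -1.3178
  x_3 = (0 - (-3)·0.8642 - (-2)·-1.3178) / (9) = -0.0048
Iteration 2:
  x_1 = (7 - (-1.1)·-1.3178 - (-3)·-0.0048) / (8.1) = 0.6835
  x_2 = (-11 - (1.3)·0.6835 - (3.9)·-0.0048) / (9.2) = -1.2902
  x_3 = (0 - (-3)·0.6835 - (-2)·-1.2902) / (9) = -0.0589
Iteration 3:
  x_1 = (7 - (-1.1)·-1.2902 - (-3)·-0.0589) / (8.1) = 0.6672
  x_2 = (-11 - (1.3)·0.6672 - (3.9)·-0.0589) / (9.2) = -1.2650
  x_3 = (0 - (-3)·0.6672 - (-2)·-1.2650) / (9) = -0.0587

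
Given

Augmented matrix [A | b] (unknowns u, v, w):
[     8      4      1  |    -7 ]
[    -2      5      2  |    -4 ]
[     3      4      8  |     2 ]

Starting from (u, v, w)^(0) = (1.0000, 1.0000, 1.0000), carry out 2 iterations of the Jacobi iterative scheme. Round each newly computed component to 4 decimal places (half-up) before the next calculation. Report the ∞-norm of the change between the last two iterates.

1.8375

Iteration 1:
  u = (-7 - (4)·1.0000 - (1)·1.0000) / (8) = -1.5000
  v = (-4 - (-2)·1.0000 - (2)·1.0000) / (5) = -0.8000
  w = (2 - (3)·1.0000 - (4)·1.0000) / (8) = -0.6250
Iteration 2:
  u = (-7 - (4)·-0.8000 - (1)·-0.6250) / (8) = -0.3969
  v = (-4 - (-2)·-1.5000 - (2)·-0.6250) / (5) = -1.1500
  w = (2 - (3)·-1.5000 - (4)·-0.8000) / (8) = 1.2125
Change: (1.1031, -0.3500, 1.8375) → max |·| = 1.8375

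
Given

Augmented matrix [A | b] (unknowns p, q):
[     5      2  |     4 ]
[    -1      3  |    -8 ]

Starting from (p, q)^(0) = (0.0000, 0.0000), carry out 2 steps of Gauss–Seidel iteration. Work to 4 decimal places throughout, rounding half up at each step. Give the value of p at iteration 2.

Iteration 1:
  p = (4 - (2)·0.0000) / (5) = 0.8000
  q = (-8 - (-1)·0.8000) / (3) = -2.4000
Iteration 2:
  p = (4 - (2)·-2.4000) / (5) = 1.7600
  q = (-8 - (-1)·1.7600) / (3) = -2.0800

1.7600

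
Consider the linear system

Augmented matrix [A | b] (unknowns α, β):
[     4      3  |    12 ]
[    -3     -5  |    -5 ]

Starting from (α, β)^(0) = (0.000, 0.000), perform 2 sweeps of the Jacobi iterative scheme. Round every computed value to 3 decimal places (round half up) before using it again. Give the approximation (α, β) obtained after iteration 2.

Iteration 1:
  α = (12 - (3)·0.000) / (4) = 3.000
  β = (-5 - (-3)·0.000) / (-5) = 1.000
Iteration 2:
  α = (12 - (3)·1.000) / (4) = 2.250
  β = (-5 - (-3)·3.000) / (-5) = -0.800

(2.250, -0.800)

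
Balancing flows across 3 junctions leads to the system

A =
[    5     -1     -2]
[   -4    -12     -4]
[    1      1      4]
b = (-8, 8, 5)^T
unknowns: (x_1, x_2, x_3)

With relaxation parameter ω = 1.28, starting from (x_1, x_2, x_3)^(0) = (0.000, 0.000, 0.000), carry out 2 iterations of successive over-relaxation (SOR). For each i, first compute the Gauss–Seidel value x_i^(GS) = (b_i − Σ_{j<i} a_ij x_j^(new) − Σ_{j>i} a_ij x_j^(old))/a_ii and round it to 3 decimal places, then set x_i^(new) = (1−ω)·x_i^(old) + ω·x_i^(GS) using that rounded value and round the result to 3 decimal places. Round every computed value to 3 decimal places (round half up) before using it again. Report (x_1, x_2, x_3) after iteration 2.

(-0.317, -1.684, 1.610)

Iteration 1:
  x_1: GS value = (-8 - (-1)·0.000 - (-2)·0.000) / (5) = -1.600;  x_1 ← (1−ω)·0.000 + ω·-1.600 = -2.048
  x_2: GS value = (8 - (-4)·-2.048 - (-4)·0.000) / (-12) = 0.016;  x_2 ← (1−ω)·0.000 + ω·0.016 = 0.020
  x_3: GS value = (5 - (1)·-2.048 - (1)·0.020) / (4) = 1.757;  x_3 ← (1−ω)·0.000 + ω·1.757 = 2.249
Iteration 2:
  x_1: GS value = (-8 - (-1)·0.020 - (-2)·2.249) / (5) = -0.696;  x_1 ← (1−ω)·-2.048 + ω·-0.696 = -0.317
  x_2: GS value = (8 - (-4)·-0.317 - (-4)·2.249) / (-12) = -1.311;  x_2 ← (1−ω)·0.020 + ω·-1.311 = -1.684
  x_3: GS value = (5 - (1)·-0.317 - (1)·-1.684) / (4) = 1.750;  x_3 ← (1−ω)·2.249 + ω·1.750 = 1.610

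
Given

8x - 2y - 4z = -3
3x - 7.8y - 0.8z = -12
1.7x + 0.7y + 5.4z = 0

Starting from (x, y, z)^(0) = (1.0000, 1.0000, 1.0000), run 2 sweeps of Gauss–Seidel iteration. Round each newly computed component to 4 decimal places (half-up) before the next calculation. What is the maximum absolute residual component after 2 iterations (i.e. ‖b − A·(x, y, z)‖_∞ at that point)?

0.5568

Iteration 1:
  x = (-3 - (-2)·1.0000 - (-4)·1.0000) / (8) = 0.3750
  y = (-12 - (3)·0.3750 - (-0.8)·1.0000) / (-7.8) = 1.5801
  z = (0 - (1.7)·0.3750 - (0.7)·1.5801) / (5.4) = -0.3229
Iteration 2:
  x = (-3 - (-2)·1.5801 - (-4)·-0.3229) / (8) = -0.1414
  y = (-12 - (3)·-0.1414 - (-0.8)·-0.3229) / (-7.8) = 1.5172
  z = (0 - (1.7)·-0.1414 - (0.7)·1.5172) / (5.4) = -0.1522
Residual b − A·x = (0.5568, 0.1366, 0.0002); ∞-norm = 0.5568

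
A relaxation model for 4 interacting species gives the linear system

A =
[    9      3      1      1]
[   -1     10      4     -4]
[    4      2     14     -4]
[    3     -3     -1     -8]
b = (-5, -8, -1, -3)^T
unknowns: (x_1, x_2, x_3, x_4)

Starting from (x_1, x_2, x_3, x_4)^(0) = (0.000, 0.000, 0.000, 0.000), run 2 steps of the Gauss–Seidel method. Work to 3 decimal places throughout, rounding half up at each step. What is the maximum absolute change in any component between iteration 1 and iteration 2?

0.211

Iteration 1:
  x_1 = (-5 - (3)·0.000 - (1)·0.000 - (1)·0.000) / (9) = -0.556
  x_2 = (-8 - (-1)·-0.556 - (4)·0.000 - (-4)·0.000) / (10) = -0.856
  x_3 = (-1 - (4)·-0.556 - (2)·-0.856 - (-4)·0.000) / (14) = 0.210
  x_4 = (-3 - (3)·-0.556 - (-3)·-0.856 - (-1)·0.210) / (-8) = 0.461
Iteration 2:
  x_1 = (-5 - (3)·-0.856 - (1)·0.210 - (1)·0.461) / (9) = -0.345
  x_2 = (-8 - (-1)·-0.345 - (4)·0.210 - (-4)·0.461) / (10) = -0.734
  x_3 = (-1 - (4)·-0.345 - (2)·-0.734 - (-4)·0.461) / (14) = 0.264
  x_4 = (-3 - (3)·-0.345 - (-3)·-0.734 - (-1)·0.264) / (-8) = 0.488
Change: (0.211, 0.122, 0.054, 0.027) → max |·| = 0.211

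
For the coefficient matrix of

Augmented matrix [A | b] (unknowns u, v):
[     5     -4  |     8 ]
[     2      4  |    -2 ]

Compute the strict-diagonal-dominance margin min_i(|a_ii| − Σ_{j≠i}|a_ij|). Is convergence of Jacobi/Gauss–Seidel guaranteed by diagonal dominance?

row 1: |5| − (4) = 1
row 2: |4| − (2) = 2
minimum over rows = 1 → strictly diagonally dominant (convergence guaranteed)

1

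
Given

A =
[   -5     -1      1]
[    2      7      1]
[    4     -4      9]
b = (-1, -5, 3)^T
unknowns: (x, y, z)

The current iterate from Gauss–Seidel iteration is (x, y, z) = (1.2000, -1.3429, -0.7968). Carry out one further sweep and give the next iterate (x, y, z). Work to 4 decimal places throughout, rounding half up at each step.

(0.3092, -0.6888, -0.1102)

One sweep:
  x = (-1 - (-1)·-1.3429 - (1)·-0.7968) / (-5) = 0.3092
  y = (-5 - (2)·0.3092 - (1)·-0.7968) / (7) = -0.6888
  z = (3 - (4)·0.3092 - (-4)·-0.6888) / (9) = -0.1102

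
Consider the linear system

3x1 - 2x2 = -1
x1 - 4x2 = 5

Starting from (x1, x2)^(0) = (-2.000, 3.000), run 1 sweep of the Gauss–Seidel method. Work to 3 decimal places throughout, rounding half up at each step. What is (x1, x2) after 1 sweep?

(1.667, -0.833)

Iteration 1:
  x1 = (-1 - (-2)·3.000) / (3) = 1.667
  x2 = (5 - (1)·1.667) / (-4) = -0.833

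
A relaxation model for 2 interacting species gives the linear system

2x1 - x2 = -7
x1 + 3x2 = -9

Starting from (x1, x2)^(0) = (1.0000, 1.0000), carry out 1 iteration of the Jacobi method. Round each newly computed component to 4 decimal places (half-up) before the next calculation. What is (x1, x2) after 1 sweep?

(-3.0000, -3.3333)

Iteration 1:
  x1 = (-7 - (-1)·1.0000) / (2) = -3.0000
  x2 = (-9 - (1)·1.0000) / (3) = -3.3333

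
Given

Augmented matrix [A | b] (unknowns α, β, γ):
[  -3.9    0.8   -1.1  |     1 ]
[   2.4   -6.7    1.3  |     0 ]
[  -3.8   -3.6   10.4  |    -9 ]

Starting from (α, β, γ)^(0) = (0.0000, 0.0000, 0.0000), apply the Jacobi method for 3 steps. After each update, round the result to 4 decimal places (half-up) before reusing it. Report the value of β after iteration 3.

-0.1905

Iteration 1:
  α = (1 - (0.8)·0.0000 - (-1.1)·0.0000) / (-3.9) = -0.2564
  β = (0 - (2.4)·0.0000 - (1.3)·0.0000) / (-6.7) = 0.0000
  γ = (-9 - (-3.8)·0.0000 - (-3.6)·0.0000) / (10.4) = -0.8654
Iteration 2:
  α = (1 - (0.8)·0.0000 - (-1.1)·-0.8654) / (-3.9) = -0.0123
  β = (0 - (2.4)·-0.2564 - (1.3)·-0.8654) / (-6.7) = -0.2598
  γ = (-9 - (-3.8)·-0.2564 - (-3.6)·0.0000) / (10.4) = -0.9591
Iteration 3:
  α = (1 - (0.8)·-0.2598 - (-1.1)·-0.9591) / (-3.9) = -0.0392
  β = (0 - (2.4)·-0.0123 - (1.3)·-0.9591) / (-6.7) = -0.1905
  γ = (-9 - (-3.8)·-0.0123 - (-3.6)·-0.2598) / (10.4) = -0.9598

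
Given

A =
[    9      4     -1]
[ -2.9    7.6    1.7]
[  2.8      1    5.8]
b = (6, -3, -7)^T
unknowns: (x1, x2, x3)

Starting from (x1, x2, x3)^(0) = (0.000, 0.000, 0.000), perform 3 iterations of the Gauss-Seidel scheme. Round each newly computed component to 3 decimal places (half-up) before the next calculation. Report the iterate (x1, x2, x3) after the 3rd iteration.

Iteration 1:
  x1 = (6 - (4)·0.000 - (-1)·0.000) / (9) = 0.667
  x2 = (-3 - (-2.9)·0.667 - (1.7)·0.000) / (7.6) = -0.140
  x3 = (-7 - (2.8)·0.667 - (1)·-0.140) / (5.8) = -1.505
Iteration 2:
  x1 = (6 - (4)·-0.140 - (-1)·-1.505) / (9) = 0.562
  x2 = (-3 - (-2.9)·0.562 - (1.7)·-1.505) / (7.6) = 0.156
  x3 = (-7 - (2.8)·0.562 - (1)·0.156) / (5.8) = -1.505
Iteration 3:
  x1 = (6 - (4)·0.156 - (-1)·-1.505) / (9) = 0.430
  x2 = (-3 - (-2.9)·0.430 - (1.7)·-1.505) / (7.6) = 0.106
  x3 = (-7 - (2.8)·0.430 - (1)·0.106) / (5.8) = -1.433

(0.430, 0.106, -1.433)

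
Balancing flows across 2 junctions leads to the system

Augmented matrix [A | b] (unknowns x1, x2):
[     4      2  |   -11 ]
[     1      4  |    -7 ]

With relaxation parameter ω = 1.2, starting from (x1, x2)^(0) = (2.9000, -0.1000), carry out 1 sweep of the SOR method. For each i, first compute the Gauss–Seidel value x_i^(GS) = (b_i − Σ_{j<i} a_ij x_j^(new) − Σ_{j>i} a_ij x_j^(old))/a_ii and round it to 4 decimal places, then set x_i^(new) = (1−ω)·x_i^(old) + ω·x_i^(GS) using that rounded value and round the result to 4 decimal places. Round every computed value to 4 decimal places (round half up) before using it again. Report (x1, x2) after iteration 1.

Iteration 1:
  x1: GS value = (-11 - (2)·-0.1000) / (4) = -2.7000;  x1 ← (1−ω)·2.9000 + ω·-2.7000 = -3.8200
  x2: GS value = (-7 - (1)·-3.8200) / (4) = -0.7950;  x2 ← (1−ω)·-0.1000 + ω·-0.7950 = -0.9340

(-3.8200, -0.9340)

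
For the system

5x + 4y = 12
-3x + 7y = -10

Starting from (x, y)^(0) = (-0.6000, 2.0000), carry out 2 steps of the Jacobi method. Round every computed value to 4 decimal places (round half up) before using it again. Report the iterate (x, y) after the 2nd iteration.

Iteration 1:
  x = (12 - (4)·2.0000) / (5) = 0.8000
  y = (-10 - (-3)·-0.6000) / (7) = -1.6857
Iteration 2:
  x = (12 - (4)·-1.6857) / (5) = 3.7486
  y = (-10 - (-3)·0.8000) / (7) = -1.0857

(3.7486, -1.0857)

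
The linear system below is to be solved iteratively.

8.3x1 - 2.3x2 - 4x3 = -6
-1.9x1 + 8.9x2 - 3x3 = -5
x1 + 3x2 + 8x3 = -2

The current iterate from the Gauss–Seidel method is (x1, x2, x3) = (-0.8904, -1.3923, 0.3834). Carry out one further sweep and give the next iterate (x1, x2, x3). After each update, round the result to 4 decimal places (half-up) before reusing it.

One sweep:
  x1 = (-6 - (-2.3)·-1.3923 - (-4)·0.3834) / (8.3) = -0.9239
  x2 = (-5 - (-1.9)·-0.9239 - (-3)·0.3834) / (8.9) = -0.6298
  x3 = (-2 - (1)·-0.9239 - (3)·-0.6298) / (8) = 0.1017

(-0.9239, -0.6298, 0.1017)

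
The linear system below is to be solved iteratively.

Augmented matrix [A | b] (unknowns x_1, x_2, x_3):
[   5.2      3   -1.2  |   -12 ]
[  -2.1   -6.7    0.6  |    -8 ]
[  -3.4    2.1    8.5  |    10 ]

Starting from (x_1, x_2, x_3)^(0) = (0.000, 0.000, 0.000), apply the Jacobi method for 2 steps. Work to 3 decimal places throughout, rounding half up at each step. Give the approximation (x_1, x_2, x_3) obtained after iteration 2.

(-2.725, 2.023, -0.042)

Iteration 1:
  x_1 = (-12 - (3)·0.000 - (-1.2)·0.000) / (5.2) = -2.308
  x_2 = (-8 - (-2.1)·0.000 - (0.6)·0.000) / (-6.7) = 1.194
  x_3 = (10 - (-3.4)·0.000 - (2.1)·0.000) / (8.5) = 1.176
Iteration 2:
  x_1 = (-12 - (3)·1.194 - (-1.2)·1.176) / (5.2) = -2.725
  x_2 = (-8 - (-2.1)·-2.308 - (0.6)·1.176) / (-6.7) = 2.023
  x_3 = (10 - (-3.4)·-2.308 - (2.1)·1.194) / (8.5) = -0.042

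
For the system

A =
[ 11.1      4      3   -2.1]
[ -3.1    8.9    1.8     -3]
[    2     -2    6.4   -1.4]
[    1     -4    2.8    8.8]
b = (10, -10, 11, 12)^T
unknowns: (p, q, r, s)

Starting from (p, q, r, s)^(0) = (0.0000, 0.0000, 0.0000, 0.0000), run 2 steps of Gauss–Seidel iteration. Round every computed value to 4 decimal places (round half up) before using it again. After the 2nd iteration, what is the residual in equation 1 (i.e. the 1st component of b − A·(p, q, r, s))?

-0.1789

Iteration 1:
  p = (10 - (4)·0.0000 - (3)·0.0000 - (-2.1)·0.0000) / (11.1) = 0.9009
  q = (-10 - (-3.1)·0.9009 - (1.8)·0.0000 - (-3)·0.0000) / (8.9) = -0.8098
  r = (11 - (2)·0.9009 - (-2)·-0.8098 - (-1.4)·0.0000) / (6.4) = 1.1842
  s = (12 - (1)·0.9009 - (-4)·-0.8098 - (2.8)·1.1842) / (8.8) = 0.5164
Iteration 2:
  p = (10 - (4)·-0.8098 - (3)·1.1842 - (-2.1)·0.5164) / (11.1) = 0.9704
  q = (-10 - (-3.1)·0.9704 - (1.8)·1.1842 - (-3)·0.5164) / (8.9) = -0.8510
  r = (11 - (2)·0.9704 - (-2)·-0.8510 - (-1.4)·0.5164) / (6.4) = 1.2625
  s = (12 - (1)·0.9704 - (-4)·-0.8510 - (2.8)·1.2625) / (8.8) = 0.4648
Residual b − A·x = (-0.1789, -0.2960, -0.0721, 0.0004)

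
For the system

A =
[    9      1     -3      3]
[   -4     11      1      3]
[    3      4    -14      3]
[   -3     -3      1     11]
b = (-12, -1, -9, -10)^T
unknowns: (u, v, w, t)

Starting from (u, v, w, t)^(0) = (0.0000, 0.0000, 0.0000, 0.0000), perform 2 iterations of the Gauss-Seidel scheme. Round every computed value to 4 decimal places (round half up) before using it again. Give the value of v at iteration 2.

0.0235

Iteration 1:
  u = (-12 - (1)·0.0000 - (-3)·0.0000 - (3)·0.0000) / (9) = -1.3333
  v = (-1 - (-4)·-1.3333 - (1)·0.0000 - (3)·0.0000) / (11) = -0.5757
  w = (-9 - (3)·-1.3333 - (4)·-0.5757 - (3)·0.0000) / (-14) = 0.1927
  t = (-10 - (-3)·-1.3333 - (-3)·-0.5757 - (1)·0.1927) / (11) = -1.4472
Iteration 2:
  u = (-12 - (1)·-0.5757 - (-3)·0.1927 - (3)·-1.4472) / (9) = -0.7227
  v = (-1 - (-4)·-0.7227 - (1)·0.1927 - (3)·-1.4472) / (11) = 0.0235
  w = (-9 - (3)·-0.7227 - (4)·0.0235 - (3)·-1.4472) / (-14) = 0.1846
  t = (-10 - (-3)·-0.7227 - (-3)·0.0235 - (1)·0.1846) / (11) = -1.1166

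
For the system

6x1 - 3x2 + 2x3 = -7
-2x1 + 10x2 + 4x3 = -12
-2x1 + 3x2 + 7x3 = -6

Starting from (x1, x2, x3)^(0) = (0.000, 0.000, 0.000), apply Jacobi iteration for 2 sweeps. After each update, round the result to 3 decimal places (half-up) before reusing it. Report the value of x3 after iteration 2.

-0.676

Iteration 1:
  x1 = (-7 - (-3)·0.000 - (2)·0.000) / (6) = -1.167
  x2 = (-12 - (-2)·0.000 - (4)·0.000) / (10) = -1.200
  x3 = (-6 - (-2)·0.000 - (3)·0.000) / (7) = -0.857
Iteration 2:
  x1 = (-7 - (-3)·-1.200 - (2)·-0.857) / (6) = -1.481
  x2 = (-12 - (-2)·-1.167 - (4)·-0.857) / (10) = -1.091
  x3 = (-6 - (-2)·-1.167 - (3)·-1.200) / (7) = -0.676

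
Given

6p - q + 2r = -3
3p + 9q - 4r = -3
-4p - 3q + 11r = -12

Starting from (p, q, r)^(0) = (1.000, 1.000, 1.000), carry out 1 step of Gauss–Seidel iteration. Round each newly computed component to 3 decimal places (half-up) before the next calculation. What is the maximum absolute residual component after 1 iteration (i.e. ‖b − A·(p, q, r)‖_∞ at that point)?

8.968

Iteration 1:
  p = (-3 - (-1)·1.000 - (2)·1.000) / (6) = -0.667
  q = (-3 - (3)·-0.667 - (-4)·1.000) / (9) = 0.333
  r = (-12 - (-4)·-0.667 - (-3)·0.333) / (11) = -1.243
Residual b − A·x = (3.821, -8.968, 0.004); ∞-norm = 8.968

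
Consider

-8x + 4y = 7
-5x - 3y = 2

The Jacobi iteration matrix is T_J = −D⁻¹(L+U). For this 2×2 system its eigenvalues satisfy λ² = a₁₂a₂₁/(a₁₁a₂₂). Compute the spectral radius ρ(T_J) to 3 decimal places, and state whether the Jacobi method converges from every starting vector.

0.913

a₁₂a₂₁/(a₁₁a₂₂) = (4)·(-5) / ((-8)·(-3)) = -0.833333
ρ = √|-0.833333| = √0.833333 = 0.913
ρ < 1, so Jacobi converges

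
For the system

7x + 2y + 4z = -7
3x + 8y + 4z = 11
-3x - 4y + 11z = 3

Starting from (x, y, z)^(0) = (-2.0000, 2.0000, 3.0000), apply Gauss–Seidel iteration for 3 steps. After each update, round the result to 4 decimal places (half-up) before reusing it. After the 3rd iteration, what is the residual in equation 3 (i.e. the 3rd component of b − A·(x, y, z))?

0.0002

Iteration 1:
  x = (-7 - (2)·2.0000 - (4)·3.0000) / (7) = -3.2857
  y = (11 - (3)·-3.2857 - (4)·3.0000) / (8) = 1.1071
  z = (3 - (-3)·-3.2857 - (-4)·1.1071) / (11) = -0.2208
Iteration 2:
  x = (-7 - (2)·1.1071 - (4)·-0.2208) / (7) = -1.1901
  y = (11 - (3)·-1.1901 - (4)·-0.2208) / (8) = 1.9317
  z = (3 - (-3)·-1.1901 - (-4)·1.9317) / (11) = 0.6506
Iteration 3:
  x = (-7 - (2)·1.9317 - (4)·0.6506) / (7) = -1.9237
  y = (11 - (3)·-1.9237 - (4)·0.6506) / (8) = 1.7711
  z = (3 - (-3)·-1.9237 - (-4)·1.7711) / (11) = 0.3921
Residual b − A·x = (1.3553, 1.0339, 0.0002)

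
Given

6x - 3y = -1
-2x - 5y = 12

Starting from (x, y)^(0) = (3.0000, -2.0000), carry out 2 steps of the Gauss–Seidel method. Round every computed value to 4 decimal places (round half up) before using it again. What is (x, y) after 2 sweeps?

Iteration 1:
  x = (-1 - (-3)·-2.0000) / (6) = -1.1667
  y = (12 - (-2)·-1.1667) / (-5) = -1.9333
Iteration 2:
  x = (-1 - (-3)·-1.9333) / (6) = -1.1333
  y = (12 - (-2)·-1.1333) / (-5) = -1.9467

(-1.1333, -1.9467)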